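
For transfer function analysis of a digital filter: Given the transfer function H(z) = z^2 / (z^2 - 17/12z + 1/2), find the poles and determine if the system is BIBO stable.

Poles are roots of the denominator: z^2 - 17/12z + 1/2 = 0.
Quadratic formula: z = [-(-17/12) +/- sqrt((-17/12)^2 - 4*(1/2))] / 2
Discriminant = 289/144 - 2 = 1/144; sqrt = 1/12.
z = (17/12 +/- 1/12) / 2 => z = 3/4 or z = 2/3.
|p1| = 2/3, |p2| = 3/4.
For BIBO stability, all poles must lie inside the unit circle (|p| < 1).
System is STABLE since both |p| < 1.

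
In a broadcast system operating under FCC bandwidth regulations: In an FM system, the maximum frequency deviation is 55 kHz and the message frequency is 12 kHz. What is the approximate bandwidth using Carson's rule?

Carson's rule: BW = 2*(delta_f + f_m)
= 2*(55 + 12) kHz = 134 kHz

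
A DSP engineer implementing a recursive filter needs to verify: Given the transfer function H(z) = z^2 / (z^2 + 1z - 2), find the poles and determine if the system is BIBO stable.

Poles are roots of the denominator: z^2 + 1z - 2 = 0.
Quadratic formula: z = [-(1) +/- sqrt((1)^2 - 4*(-2))] / 2
Discriminant = 1 + 8 = 9; sqrt = 3.
z = (-1 +/- 3) / 2 => z = 1 or z = -2.
|p1| = 2, |p2| = 1.
For BIBO stability, all poles must lie inside the unit circle (|p| < 1).
System is UNSTABLE since at least one |p| >= 1.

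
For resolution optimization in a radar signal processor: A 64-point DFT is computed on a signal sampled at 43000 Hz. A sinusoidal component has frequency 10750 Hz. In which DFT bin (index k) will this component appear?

DFT frequency resolution = f_s/N = 43000/64 = 5375/8 Hz
Bin index k = f_signal / resolution = 10750 / 5375/8 = 16
The signal frequency 10750 Hz falls in DFT bin k = 16.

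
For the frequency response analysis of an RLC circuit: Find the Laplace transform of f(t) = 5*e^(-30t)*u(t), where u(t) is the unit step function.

Standard Laplace transform pair:
e^(-at)*u(t) <-> 1/(s+a)
With a = 30: L{5*e^(-30t)*u(t)} = 5/(s+30), ROC: Re(s) > -30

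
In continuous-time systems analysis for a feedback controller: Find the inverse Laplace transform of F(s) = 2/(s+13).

Standard pair: k/(s+a) <-> k*e^(-at)*u(t)
With k=2, a=13: f(t) = 2*e^(-13t)*u(t)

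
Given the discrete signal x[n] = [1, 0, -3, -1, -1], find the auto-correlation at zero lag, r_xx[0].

The auto-correlation at zero lag r_xx[0] equals the signal energy.
r_xx[0] = sum of x[n]^2 = 1^2 + 0^2 + (-3)^2 + (-1)^2 + (-1)^2
= 1 + 0 + 9 + 1 + 1 = 12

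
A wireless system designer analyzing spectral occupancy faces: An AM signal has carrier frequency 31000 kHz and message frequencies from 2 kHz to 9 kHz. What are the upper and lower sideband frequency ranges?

Upper sideband (USB) = fc + [fm_low, fm_high] = 31000 + [2, 9] = [31002, 31009] kHz
Lower sideband (LSB) = fc - [fm_high, fm_low] = 31000 - [9, 2] = [30991, 30998] kHz
Total occupied spectrum: 30991 kHz to 31009 kHz (plus carrier at 31000 kHz)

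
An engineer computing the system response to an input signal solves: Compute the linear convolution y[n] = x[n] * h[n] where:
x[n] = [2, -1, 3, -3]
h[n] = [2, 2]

y[n] = sum_k x[k]*h[n-k]. Output length = len(x) + len(h) - 1 = 4 + 2 - 1 = 5.
y[0] = 2*2 = 4
y[1] = -1*2 + 2*2 = 2
y[2] = 3*2 + -1*2 = 4
y[3] = -3*2 + 3*2 = 0
y[4] = -3*2 = -6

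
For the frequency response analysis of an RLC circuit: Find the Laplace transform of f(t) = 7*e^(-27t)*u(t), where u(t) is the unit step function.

Standard Laplace transform pair:
e^(-at)*u(t) <-> 1/(s+a)
With a = 27: L{7*e^(-27t)*u(t)} = 7/(s+27), ROC: Re(s) > -27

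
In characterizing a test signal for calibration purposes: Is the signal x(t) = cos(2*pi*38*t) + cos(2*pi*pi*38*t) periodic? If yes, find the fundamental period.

f1 = 38 Hz, f2 = 38*pi Hz
Ratio f2/f1 = pi, which is irrational.
Since the frequency ratio is irrational, no common period exists.
The signal is not periodic.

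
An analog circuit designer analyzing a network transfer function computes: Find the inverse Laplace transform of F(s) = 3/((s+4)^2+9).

Standard pair: w/((s+a)^2+w^2) <-> e^(-at)*sin(wt)*u(t)
With a=4, w=3: f(t) = e^(-4t)*sin(3t)*u(t)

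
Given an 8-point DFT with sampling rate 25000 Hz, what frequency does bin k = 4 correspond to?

The frequency of DFT bin k is: f_k = k * f_s / N
f_4 = 4 * 25000 / 8 = 12500 Hz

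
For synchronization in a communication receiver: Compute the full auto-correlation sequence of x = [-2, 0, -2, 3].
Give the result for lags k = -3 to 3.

r_xx[k] = sum_m x[m]*x[m+k], indexed from 0, for k = -3 to 3:
  r_xx[-3] = x[3]*x[0] = -6
  r_xx[-2] = x[2]*x[0] + x[3]*x[1] = 4
  r_xx[-1] = x[1]*x[0] + x[2]*x[1] + x[3]*x[2] = -6
  r_xx[0] = x[0]*x[0] + x[1]*x[1] + x[2]*x[2] + x[3]*x[3] = 17
  r_xx[1] = x[0]*x[1] + x[1]*x[2] + x[2]*x[3] = -6
  r_xx[2] = x[0]*x[2] + x[1]*x[3] = 4
  r_xx[3] = x[0]*x[3] = -6
r_xx = [-6, 4, -6, 17, -6, 4, -6]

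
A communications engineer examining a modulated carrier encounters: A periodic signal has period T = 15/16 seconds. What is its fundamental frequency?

The fundamental frequency is the reciprocal of the period.
f = 1/T = 1/(15/16) = 16/15 Hz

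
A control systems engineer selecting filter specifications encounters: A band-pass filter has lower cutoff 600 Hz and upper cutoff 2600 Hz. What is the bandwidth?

Bandwidth = f_high - f_low
= 2600 Hz - 600 Hz = 2000 Hz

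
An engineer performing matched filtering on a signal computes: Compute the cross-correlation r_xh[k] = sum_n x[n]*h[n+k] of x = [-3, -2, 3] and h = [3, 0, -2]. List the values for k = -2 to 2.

Both sequences indexed from 0 and zero outside their support.
Lags with overlap: k = -2 to 2.
  r_xh[-2] = x[2]*h[0] = 9
  r_xh[-1] = x[1]*h[0] + x[2]*h[1] = -6
  r_xh[0] = x[0]*h[0] + x[1]*h[1] + x[2]*h[2] = -15
  r_xh[1] = x[0]*h[1] + x[1]*h[2] = 4
  r_xh[2] = x[0]*h[2] = 6
r_xh = [9, -6, -15, 4, 6] (for k = -2, ..., 2)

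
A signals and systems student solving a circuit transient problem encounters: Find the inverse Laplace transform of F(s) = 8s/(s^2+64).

Standard pair: s/(s^2+w^2) <-> cos(wt)*u(t)
With k=8, w=8: f(t) = 8*cos(8t)*u(t)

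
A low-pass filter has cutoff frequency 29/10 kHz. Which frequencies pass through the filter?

A low-pass filter passes all frequencies below the cutoff frequency 29/10 kHz and attenuates higher frequencies.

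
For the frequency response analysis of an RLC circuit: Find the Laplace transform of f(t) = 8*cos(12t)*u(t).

Standard pair: cos(wt)*u(t) <-> s/(s^2+w^2)
With w = 12: L{8*cos(12t)*u(t)} = 8s/(s^2+144)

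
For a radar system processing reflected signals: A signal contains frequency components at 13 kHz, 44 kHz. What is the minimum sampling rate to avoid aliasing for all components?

The highest frequency component is f_max = 44 kHz.
Nyquist rate = 2 * f_max = 2 * 44 kHz = 88 kHz.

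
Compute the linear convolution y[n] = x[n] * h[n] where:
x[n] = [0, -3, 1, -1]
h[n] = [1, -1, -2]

y[n] = sum_k x[k]*h[n-k]. Output length = len(x) + len(h) - 1 = 4 + 3 - 1 = 6.
y[0] = 0*1 = 0
y[1] = -3*1 + 0*-1 = -3
y[2] = 1*1 + -3*-1 + 0*-2 = 4
y[3] = -1*1 + 1*-1 + -3*-2 = 4
y[4] = -1*-1 + 1*-2 = -1
y[5] = -1*-2 = 2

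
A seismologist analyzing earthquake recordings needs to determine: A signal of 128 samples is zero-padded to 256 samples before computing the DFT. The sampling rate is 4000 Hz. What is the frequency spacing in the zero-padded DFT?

Original DFT: N = 128, resolution = f_s/N = 4000/128 = 125/4 Hz
Zero-padded DFT: N = 256, resolution = f_s/N = 4000/256 = 125/8 Hz
Zero-padding interpolates the spectrum (finer frequency grid)
but does NOT improve the true spectral resolution (ability to resolve close frequencies).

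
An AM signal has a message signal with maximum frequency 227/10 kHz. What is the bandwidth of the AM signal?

In AM (double-sideband), the bandwidth is twice the message frequency.
BW = 2 * f_m = 2 * 227/10 kHz = 227/5 kHz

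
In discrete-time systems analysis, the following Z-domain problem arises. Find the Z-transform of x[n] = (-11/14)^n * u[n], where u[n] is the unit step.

The Z-transform of a^n * u[n] is z/(z-a) for |z| > |a|.
Here a = -11/14, so X(z) = z/(z - (-11/14)) = 14z/(14z + 11)
ROC: |z| > 11/14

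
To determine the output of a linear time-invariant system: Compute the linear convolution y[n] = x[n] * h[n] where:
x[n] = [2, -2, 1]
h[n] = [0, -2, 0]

y[n] = sum_k x[k]*h[n-k]. Output length = len(x) + len(h) - 1 = 3 + 3 - 1 = 5.
y[0] = 2*0 = 0
y[1] = -2*0 + 2*-2 = -4
y[2] = 1*0 + -2*-2 + 2*0 = 4
y[3] = 1*-2 + -2*0 = -2
y[4] = 1*0 = 0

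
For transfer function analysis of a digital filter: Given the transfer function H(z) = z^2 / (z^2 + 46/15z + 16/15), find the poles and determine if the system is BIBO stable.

Poles are roots of the denominator: z^2 + 46/15z + 16/15 = 0.
Quadratic formula: z = [-(46/15) +/- sqrt((46/15)^2 - 4*(16/15))] / 2
Discriminant = 2116/225 - 64/15 = 1156/225; sqrt = 34/15.
z = (-46/15 +/- 34/15) / 2 => z = -2/5 or z = -8/3.
|p1| = 8/3, |p2| = 2/5.
For BIBO stability, all poles must lie inside the unit circle (|p| < 1).
System is UNSTABLE since at least one |p| >= 1.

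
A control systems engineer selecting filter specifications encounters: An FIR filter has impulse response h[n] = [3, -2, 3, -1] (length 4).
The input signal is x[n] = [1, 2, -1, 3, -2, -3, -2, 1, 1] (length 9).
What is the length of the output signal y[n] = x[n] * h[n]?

For linear convolution, the output length is:
len(y) = len(x) + len(h) - 1 = 9 + 4 - 1 = 12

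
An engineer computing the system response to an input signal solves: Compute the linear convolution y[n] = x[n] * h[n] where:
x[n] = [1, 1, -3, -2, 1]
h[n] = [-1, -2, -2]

y[n] = sum_k x[k]*h[n-k]. Output length = len(x) + len(h) - 1 = 5 + 3 - 1 = 7.
y[0] = 1*-1 = -1
y[1] = 1*-1 + 1*-2 = -3
y[2] = -3*-1 + 1*-2 + 1*-2 = -1
y[3] = -2*-1 + -3*-2 + 1*-2 = 6
y[4] = 1*-1 + -2*-2 + -3*-2 = 9
y[5] = 1*-2 + -2*-2 = 2
y[6] = 1*-2 = -2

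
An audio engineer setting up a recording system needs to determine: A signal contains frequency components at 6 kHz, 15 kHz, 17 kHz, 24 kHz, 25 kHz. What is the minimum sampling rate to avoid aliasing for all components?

The highest frequency component is f_max = 25 kHz.
Nyquist rate = 2 * f_max = 2 * 25 kHz = 50 kHz.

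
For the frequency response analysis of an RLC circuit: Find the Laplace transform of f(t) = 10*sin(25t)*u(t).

Standard pair: sin(wt)*u(t) <-> w/(s^2+w^2)
With w = 25: L{10*sin(25t)*u(t)} = 250/(s^2+625)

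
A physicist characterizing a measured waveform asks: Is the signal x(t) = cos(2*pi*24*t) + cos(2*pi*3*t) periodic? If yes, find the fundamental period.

f1 = 24 Hz, f2 = 3 Hz
Period T1 = 1/24, T2 = 1/3
Ratio T1/T2 = 3/24, which is rational.
The signal is periodic with fundamental period T = 1/GCD(24,3) = 1/3 s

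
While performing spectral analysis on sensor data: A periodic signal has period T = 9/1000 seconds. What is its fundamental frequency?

The fundamental frequency is the reciprocal of the period.
f = 1/T = 1/(9/1000) = 1000/9 Hz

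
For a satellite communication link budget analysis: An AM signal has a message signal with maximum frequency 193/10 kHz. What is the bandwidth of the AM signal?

In AM (double-sideband), the bandwidth is twice the message frequency.
BW = 2 * f_m = 2 * 193/10 kHz = 193/5 kHz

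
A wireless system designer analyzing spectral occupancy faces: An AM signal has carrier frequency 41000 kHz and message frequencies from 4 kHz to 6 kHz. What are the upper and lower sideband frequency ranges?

Upper sideband (USB) = fc + [fm_low, fm_high] = 41000 + [4, 6] = [41004, 41006] kHz
Lower sideband (LSB) = fc - [fm_high, fm_low] = 41000 - [6, 4] = [40994, 40996] kHz
Total occupied spectrum: 40994 kHz to 41006 kHz (plus carrier at 41000 kHz)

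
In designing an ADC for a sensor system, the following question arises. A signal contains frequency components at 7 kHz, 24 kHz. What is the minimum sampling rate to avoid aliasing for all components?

The highest frequency component is f_max = 24 kHz.
Nyquist rate = 2 * f_max = 2 * 24 kHz = 48 kHz.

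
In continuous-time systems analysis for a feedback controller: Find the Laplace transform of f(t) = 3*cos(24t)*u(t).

Standard pair: cos(wt)*u(t) <-> s/(s^2+w^2)
With w = 24: L{3*cos(24t)*u(t)} = 3s/(s^2+576)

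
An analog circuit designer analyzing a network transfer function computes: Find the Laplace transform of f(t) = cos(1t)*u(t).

Standard pair: cos(wt)*u(t) <-> s/(s^2+w^2)
With w = 1: L{cos(1t)*u(t)} = s/(s^2+1)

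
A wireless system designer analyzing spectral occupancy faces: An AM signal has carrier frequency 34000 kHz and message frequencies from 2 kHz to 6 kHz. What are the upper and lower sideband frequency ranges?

Upper sideband (USB) = fc + [fm_low, fm_high] = 34000 + [2, 6] = [34002, 34006] kHz
Lower sideband (LSB) = fc - [fm_high, fm_low] = 34000 - [6, 2] = [33994, 33998] kHz
Total occupied spectrum: 33994 kHz to 34006 kHz (plus carrier at 34000 kHz)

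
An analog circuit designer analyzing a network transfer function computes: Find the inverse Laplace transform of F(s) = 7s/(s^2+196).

Standard pair: s/(s^2+w^2) <-> cos(wt)*u(t)
With k=7, w=14: f(t) = 7*cos(14t)*u(t)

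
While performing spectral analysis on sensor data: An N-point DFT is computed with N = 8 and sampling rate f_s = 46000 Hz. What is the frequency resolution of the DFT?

DFT frequency resolution = f_s / N
= 46000 / 8 = 5750 Hz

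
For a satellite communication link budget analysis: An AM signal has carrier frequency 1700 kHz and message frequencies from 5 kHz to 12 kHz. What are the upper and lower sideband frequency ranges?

Upper sideband (USB) = fc + [fm_low, fm_high] = 1700 + [5, 12] = [1705, 1712] kHz
Lower sideband (LSB) = fc - [fm_high, fm_low] = 1700 - [12, 5] = [1688, 1695] kHz
Total occupied spectrum: 1688 kHz to 1712 kHz (plus carrier at 1700 kHz)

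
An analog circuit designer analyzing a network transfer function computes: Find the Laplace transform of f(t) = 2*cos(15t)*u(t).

Standard pair: cos(wt)*u(t) <-> s/(s^2+w^2)
With w = 15: L{2*cos(15t)*u(t)} = 2s/(s^2+225)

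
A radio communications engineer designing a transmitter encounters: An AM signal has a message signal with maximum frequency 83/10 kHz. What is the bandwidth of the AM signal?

In AM (double-sideband), the bandwidth is twice the message frequency.
BW = 2 * f_m = 2 * 83/10 kHz = 83/5 kHz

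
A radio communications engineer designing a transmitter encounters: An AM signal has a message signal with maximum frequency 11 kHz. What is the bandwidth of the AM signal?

In AM (double-sideband), the bandwidth is twice the message frequency.
BW = 2 * f_m = 2 * 11 kHz = 22 kHz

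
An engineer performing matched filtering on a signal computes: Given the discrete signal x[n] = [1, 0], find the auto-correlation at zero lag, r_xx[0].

The auto-correlation at zero lag r_xx[0] equals the signal energy.
r_xx[0] = sum of x[n]^2 = 1^2 + 0^2
= 1 + 0 = 1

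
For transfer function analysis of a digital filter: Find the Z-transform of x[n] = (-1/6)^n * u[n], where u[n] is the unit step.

The Z-transform of a^n * u[n] is z/(z-a) for |z| > |a|.
Here a = -1/6, so X(z) = z/(z - (-1/6)) = 6z/(6z + 1)
ROC: |z| > 1/6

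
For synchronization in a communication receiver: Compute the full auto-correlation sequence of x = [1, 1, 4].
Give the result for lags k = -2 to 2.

r_xx[k] = sum_m x[m]*x[m+k], indexed from 0, for k = -2 to 2:
  r_xx[-2] = x[2]*x[0] = 4
  r_xx[-1] = x[1]*x[0] + x[2]*x[1] = 5
  r_xx[0] = x[0]*x[0] + x[1]*x[1] + x[2]*x[2] = 18
  r_xx[1] = x[0]*x[1] + x[1]*x[2] = 5
  r_xx[2] = x[0]*x[2] = 4
r_xx = [4, 5, 18, 5, 4]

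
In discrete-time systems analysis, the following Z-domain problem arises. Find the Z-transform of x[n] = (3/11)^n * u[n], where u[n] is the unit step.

The Z-transform of a^n * u[n] is z/(z-a) for |z| > |a|.
Here a = 3/11, so X(z) = z/(z - (3/11)) = 11z/(11z - 3)
ROC: |z| > 3/11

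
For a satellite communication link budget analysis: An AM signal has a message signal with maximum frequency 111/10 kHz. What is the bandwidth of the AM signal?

In AM (double-sideband), the bandwidth is twice the message frequency.
BW = 2 * f_m = 2 * 111/10 kHz = 111/5 kHz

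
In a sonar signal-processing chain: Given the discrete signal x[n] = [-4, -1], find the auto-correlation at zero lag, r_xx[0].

The auto-correlation at zero lag r_xx[0] equals the signal energy.
r_xx[0] = sum of x[n]^2 = (-4)^2 + (-1)^2
= 16 + 1 = 17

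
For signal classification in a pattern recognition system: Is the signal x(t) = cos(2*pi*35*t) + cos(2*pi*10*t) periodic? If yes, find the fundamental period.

f1 = 35 Hz, f2 = 10 Hz
Period T1 = 1/35, T2 = 1/10
Ratio T1/T2 = 10/35, which is rational.
The signal is periodic with fundamental period T = 1/GCD(35,10) = 1/5 s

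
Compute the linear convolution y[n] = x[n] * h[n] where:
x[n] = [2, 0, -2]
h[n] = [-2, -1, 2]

y[n] = sum_k x[k]*h[n-k]. Output length = len(x) + len(h) - 1 = 3 + 3 - 1 = 5.
y[0] = 2*-2 = -4
y[1] = 0*-2 + 2*-1 = -2
y[2] = -2*-2 + 0*-1 + 2*2 = 8
y[3] = -2*-1 + 0*2 = 2
y[4] = -2*2 = -4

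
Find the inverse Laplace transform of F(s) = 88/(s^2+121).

Standard pair: w/(s^2+w^2) <-> sin(wt)*u(t)
Recognize w^2 = 121, so w = 11; numerator 88 = 8*11.
f(t) = 8*sin(11t)*u(t)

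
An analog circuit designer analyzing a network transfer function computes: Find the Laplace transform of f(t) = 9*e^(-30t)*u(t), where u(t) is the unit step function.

Standard Laplace transform pair:
e^(-at)*u(t) <-> 1/(s+a)
With a = 30: L{9*e^(-30t)*u(t)} = 9/(s+30), ROC: Re(s) > -30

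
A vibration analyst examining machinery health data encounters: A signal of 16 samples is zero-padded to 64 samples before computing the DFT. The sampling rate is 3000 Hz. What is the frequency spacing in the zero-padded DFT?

Original DFT: N = 16, resolution = f_s/N = 3000/16 = 375/2 Hz
Zero-padded DFT: N = 64, resolution = f_s/N = 3000/64 = 375/8 Hz
Zero-padding interpolates the spectrum (finer frequency grid)
but does NOT improve the true spectral resolution (ability to resolve close frequencies).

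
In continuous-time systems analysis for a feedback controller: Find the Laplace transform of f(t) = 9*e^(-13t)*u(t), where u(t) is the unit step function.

Standard Laplace transform pair:
e^(-at)*u(t) <-> 1/(s+a)
With a = 13: L{9*e^(-13t)*u(t)} = 9/(s+13), ROC: Re(s) > -13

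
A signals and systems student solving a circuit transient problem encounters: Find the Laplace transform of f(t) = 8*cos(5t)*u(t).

Standard pair: cos(wt)*u(t) <-> s/(s^2+w^2)
With w = 5: L{8*cos(5t)*u(t)} = 8s/(s^2+25)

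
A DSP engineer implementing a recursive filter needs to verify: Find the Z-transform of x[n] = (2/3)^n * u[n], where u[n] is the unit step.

The Z-transform of a^n * u[n] is z/(z-a) for |z| > |a|.
Here a = 2/3, so X(z) = z/(z - (2/3)) = 3z/(3z - 2)
ROC: |z| > 2/3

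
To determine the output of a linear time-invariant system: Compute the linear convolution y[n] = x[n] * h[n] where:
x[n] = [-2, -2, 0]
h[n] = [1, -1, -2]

y[n] = sum_k x[k]*h[n-k]. Output length = len(x) + len(h) - 1 = 3 + 3 - 1 = 5.
y[0] = -2*1 = -2
y[1] = -2*1 + -2*-1 = 0
y[2] = 0*1 + -2*-1 + -2*-2 = 6
y[3] = 0*-1 + -2*-2 = 4
y[4] = 0*-2 = 0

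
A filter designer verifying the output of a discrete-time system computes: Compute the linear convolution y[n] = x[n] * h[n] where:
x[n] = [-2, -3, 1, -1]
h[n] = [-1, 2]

y[n] = sum_k x[k]*h[n-k]. Output length = len(x) + len(h) - 1 = 4 + 2 - 1 = 5.
y[0] = -2*-1 = 2
y[1] = -3*-1 + -2*2 = -1
y[2] = 1*-1 + -3*2 = -7
y[3] = -1*-1 + 1*2 = 3
y[4] = -1*2 = -2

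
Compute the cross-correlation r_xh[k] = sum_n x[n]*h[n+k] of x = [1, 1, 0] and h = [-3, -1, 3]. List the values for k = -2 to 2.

Both sequences indexed from 0 and zero outside their support.
Lags with overlap: k = -2 to 2.
  r_xh[-2] = x[2]*h[0] = 0
  r_xh[-1] = x[1]*h[0] + x[2]*h[1] = -3
  r_xh[0] = x[0]*h[0] + x[1]*h[1] + x[2]*h[2] = -4
  r_xh[1] = x[0]*h[1] + x[1]*h[2] = 2
  r_xh[2] = x[0]*h[2] = 3
r_xh = [0, -3, -4, 2, 3] (for k = -2, ..., 2)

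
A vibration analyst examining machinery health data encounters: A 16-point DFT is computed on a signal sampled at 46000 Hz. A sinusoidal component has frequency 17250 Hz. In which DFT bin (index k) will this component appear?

DFT frequency resolution = f_s/N = 46000/16 = 2875 Hz
Bin index k = f_signal / resolution = 17250 / 2875 = 6
The signal frequency 17250 Hz falls in DFT bin k = 6.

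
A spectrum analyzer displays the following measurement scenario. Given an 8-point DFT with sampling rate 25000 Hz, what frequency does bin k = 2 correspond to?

The frequency of DFT bin k is: f_k = k * f_s / N
f_2 = 2 * 25000 / 8 = 6250 Hz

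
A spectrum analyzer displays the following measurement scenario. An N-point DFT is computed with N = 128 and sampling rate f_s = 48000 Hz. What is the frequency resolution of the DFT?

DFT frequency resolution = f_s / N
= 48000 / 128 = 375 Hz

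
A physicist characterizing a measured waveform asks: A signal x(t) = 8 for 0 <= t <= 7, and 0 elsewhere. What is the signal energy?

Energy = integral of |x(t)|^2 dt over the signal duration
= 8^2 * 7 = 64 * 7 = 448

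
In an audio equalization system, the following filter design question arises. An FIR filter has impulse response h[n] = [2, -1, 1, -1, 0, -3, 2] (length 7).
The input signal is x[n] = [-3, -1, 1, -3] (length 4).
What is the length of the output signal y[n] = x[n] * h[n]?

For linear convolution, the output length is:
len(y) = len(x) + len(h) - 1 = 4 + 7 - 1 = 10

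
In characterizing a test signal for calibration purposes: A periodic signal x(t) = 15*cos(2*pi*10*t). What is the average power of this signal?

Average power of A*cos(wt) is A^2/2.
P = 15^2 / 2 = 225/2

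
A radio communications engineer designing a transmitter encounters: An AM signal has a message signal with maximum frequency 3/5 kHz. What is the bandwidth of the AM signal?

In AM (double-sideband), the bandwidth is twice the message frequency.
BW = 2 * f_m = 2 * 3/5 kHz = 6/5 kHz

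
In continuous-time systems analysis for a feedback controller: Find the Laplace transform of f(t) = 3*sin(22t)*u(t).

Standard pair: sin(wt)*u(t) <-> w/(s^2+w^2)
With w = 22: L{3*sin(22t)*u(t)} = 66/(s^2+484)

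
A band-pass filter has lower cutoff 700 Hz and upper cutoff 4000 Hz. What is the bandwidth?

Bandwidth = f_high - f_low
= 4000 Hz - 700 Hz = 3300 Hz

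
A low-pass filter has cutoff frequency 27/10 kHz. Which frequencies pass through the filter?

A low-pass filter passes all frequencies below the cutoff frequency 27/10 kHz and attenuates higher frequencies.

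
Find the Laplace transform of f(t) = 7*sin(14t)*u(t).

Standard pair: sin(wt)*u(t) <-> w/(s^2+w^2)
With w = 14: L{7*sin(14t)*u(t)} = 98/(s^2+196)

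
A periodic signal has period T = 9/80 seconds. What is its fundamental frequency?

The fundamental frequency is the reciprocal of the period.
f = 1/T = 1/(9/80) = 80/9 Hz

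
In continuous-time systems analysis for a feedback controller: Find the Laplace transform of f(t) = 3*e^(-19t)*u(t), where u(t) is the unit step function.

Standard Laplace transform pair:
e^(-at)*u(t) <-> 1/(s+a)
With a = 19: L{3*e^(-19t)*u(t)} = 3/(s+19), ROC: Re(s) > -19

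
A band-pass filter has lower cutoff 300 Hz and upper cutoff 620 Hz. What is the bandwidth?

Bandwidth = f_high - f_low
= 620 Hz - 300 Hz = 320 Hz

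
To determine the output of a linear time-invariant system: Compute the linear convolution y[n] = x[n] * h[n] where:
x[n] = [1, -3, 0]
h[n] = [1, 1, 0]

y[n] = sum_k x[k]*h[n-k]. Output length = len(x) + len(h) - 1 = 3 + 3 - 1 = 5.
y[0] = 1*1 = 1
y[1] = -3*1 + 1*1 = -2
y[2] = 0*1 + -3*1 + 1*0 = -3
y[3] = 0*1 + -3*0 = 0
y[4] = 0*0 = 0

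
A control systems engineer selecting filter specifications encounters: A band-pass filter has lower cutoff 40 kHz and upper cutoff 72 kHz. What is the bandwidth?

Bandwidth = f_high - f_low
= 72 kHz - 40 kHz = 32 kHz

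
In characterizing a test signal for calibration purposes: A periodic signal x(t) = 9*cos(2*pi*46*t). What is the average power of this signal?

Average power of A*cos(wt) is A^2/2.
P = 9^2 / 2 = 81/2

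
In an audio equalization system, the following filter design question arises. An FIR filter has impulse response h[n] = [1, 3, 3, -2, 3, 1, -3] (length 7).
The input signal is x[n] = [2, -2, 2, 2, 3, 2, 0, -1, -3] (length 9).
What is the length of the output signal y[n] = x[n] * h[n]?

For linear convolution, the output length is:
len(y) = len(x) + len(h) - 1 = 9 + 7 - 1 = 15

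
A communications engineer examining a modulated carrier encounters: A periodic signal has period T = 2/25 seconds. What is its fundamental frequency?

The fundamental frequency is the reciprocal of the period.
f = 1/T = 1/(2/25) = 25/2 Hz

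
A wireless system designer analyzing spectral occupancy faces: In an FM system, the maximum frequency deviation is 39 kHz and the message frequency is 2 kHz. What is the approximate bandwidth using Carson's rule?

Carson's rule: BW = 2*(delta_f + f_m)
= 2*(39 + 2) kHz = 82 kHz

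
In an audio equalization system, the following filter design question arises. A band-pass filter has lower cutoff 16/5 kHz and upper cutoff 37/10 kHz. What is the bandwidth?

Bandwidth = f_high - f_low
= 37/10 kHz - 16/5 kHz = 1/2 kHz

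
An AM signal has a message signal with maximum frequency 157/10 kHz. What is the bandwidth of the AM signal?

In AM (double-sideband), the bandwidth is twice the message frequency.
BW = 2 * f_m = 2 * 157/10 kHz = 157/5 kHz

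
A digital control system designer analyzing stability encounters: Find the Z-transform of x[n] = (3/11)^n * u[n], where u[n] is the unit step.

The Z-transform of a^n * u[n] is z/(z-a) for |z| > |a|.
Here a = 3/11, so X(z) = z/(z - (3/11)) = 11z/(11z - 3)
ROC: |z| > 3/11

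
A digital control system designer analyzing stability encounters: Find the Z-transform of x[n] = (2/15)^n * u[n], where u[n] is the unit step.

The Z-transform of a^n * u[n] is z/(z-a) for |z| > |a|.
Here a = 2/15, so X(z) = z/(z - (2/15)) = 15z/(15z - 2)
ROC: |z| > 2/15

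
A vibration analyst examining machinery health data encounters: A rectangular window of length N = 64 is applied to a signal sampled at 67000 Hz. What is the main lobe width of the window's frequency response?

For a rectangular window of length N,
the main lobe width in frequency is 2*f_s/N.
= 2*67000/64 = 8375/4 Hz
This determines the minimum frequency separation for resolving two sinusoids.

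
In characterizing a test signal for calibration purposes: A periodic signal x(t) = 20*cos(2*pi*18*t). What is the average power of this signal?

Average power of A*cos(wt) is A^2/2.
P = 20^2 / 2 = 400/2 = 200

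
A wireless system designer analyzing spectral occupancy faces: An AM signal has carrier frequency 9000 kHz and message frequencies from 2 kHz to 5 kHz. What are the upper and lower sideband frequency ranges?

Upper sideband (USB) = fc + [fm_low, fm_high] = 9000 + [2, 5] = [9002, 9005] kHz
Lower sideband (LSB) = fc - [fm_high, fm_low] = 9000 - [5, 2] = [8995, 8998] kHz
Total occupied spectrum: 8995 kHz to 9005 kHz (plus carrier at 9000 kHz)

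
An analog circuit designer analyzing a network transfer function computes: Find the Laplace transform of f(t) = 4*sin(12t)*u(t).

Standard pair: sin(wt)*u(t) <-> w/(s^2+w^2)
With w = 12: L{4*sin(12t)*u(t)} = 48/(s^2+144)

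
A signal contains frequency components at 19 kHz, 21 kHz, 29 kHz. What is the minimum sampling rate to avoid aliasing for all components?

The highest frequency component is f_max = 29 kHz.
Nyquist rate = 2 * f_max = 2 * 29 kHz = 58 kHz.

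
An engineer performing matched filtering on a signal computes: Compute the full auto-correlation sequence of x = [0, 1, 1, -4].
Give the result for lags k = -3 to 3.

r_xx[k] = sum_m x[m]*x[m+k], indexed from 0, for k = -3 to 3:
  r_xx[-3] = x[3]*x[0] = 0
  r_xx[-2] = x[2]*x[0] + x[3]*x[1] = -4
  r_xx[-1] = x[1]*x[0] + x[2]*x[1] + x[3]*x[2] = -3
  r_xx[0] = x[0]*x[0] + x[1]*x[1] + x[2]*x[2] + x[3]*x[3] = 18
  r_xx[1] = x[0]*x[1] + x[1]*x[2] + x[2]*x[3] = -3
  r_xx[2] = x[0]*x[2] + x[1]*x[3] = -4
  r_xx[3] = x[0]*x[3] = 0
r_xx = [0, -4, -3, 18, -3, -4, 0]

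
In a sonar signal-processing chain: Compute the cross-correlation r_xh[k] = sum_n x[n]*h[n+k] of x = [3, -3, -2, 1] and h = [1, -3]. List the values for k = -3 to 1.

Both sequences indexed from 0 and zero outside their support.
Lags with overlap: k = -3 to 1.
  r_xh[-3] = x[3]*h[0] = 1
  r_xh[-2] = x[2]*h[0] + x[3]*h[1] = -5
  r_xh[-1] = x[1]*h[0] + x[2]*h[1] = 3
  r_xh[0] = x[0]*h[0] + x[1]*h[1] = 12
  r_xh[1] = x[0]*h[1] = -9
r_xh = [1, -5, 3, 12, -9] (for k = -3, ..., 1)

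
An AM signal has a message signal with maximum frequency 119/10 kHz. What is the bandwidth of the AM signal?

In AM (double-sideband), the bandwidth is twice the message frequency.
BW = 2 * f_m = 2 * 119/10 kHz = 119/5 kHz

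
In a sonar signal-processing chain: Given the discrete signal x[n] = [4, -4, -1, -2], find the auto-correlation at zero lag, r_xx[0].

The auto-correlation at zero lag r_xx[0] equals the signal energy.
r_xx[0] = sum of x[n]^2 = 4^2 + (-4)^2 + (-1)^2 + (-2)^2
= 16 + 16 + 1 + 4 = 37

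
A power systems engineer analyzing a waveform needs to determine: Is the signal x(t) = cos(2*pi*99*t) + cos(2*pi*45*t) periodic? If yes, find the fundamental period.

f1 = 99 Hz, f2 = 45 Hz
Period T1 = 1/99, T2 = 1/45
Ratio T1/T2 = 45/99, which is rational.
The signal is periodic with fundamental period T = 1/GCD(99,45) = 1/9 s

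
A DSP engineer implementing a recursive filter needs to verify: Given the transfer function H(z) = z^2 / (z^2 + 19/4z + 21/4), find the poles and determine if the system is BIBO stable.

Poles are roots of the denominator: z^2 + 19/4z + 21/4 = 0.
Quadratic formula: z = [-(19/4) +/- sqrt((19/4)^2 - 4*(21/4))] / 2
Discriminant = 361/16 - 21 = 25/16; sqrt = 5/4.
z = (-19/4 +/- 5/4) / 2 => z = -7/4 or z = -3.
|p1| = 3, |p2| = 7/4.
For BIBO stability, all poles must lie inside the unit circle (|p| < 1).
System is UNSTABLE since at least one |p| >= 1.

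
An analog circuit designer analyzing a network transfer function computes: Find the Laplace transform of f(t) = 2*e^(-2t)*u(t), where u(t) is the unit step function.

Standard Laplace transform pair:
e^(-at)*u(t) <-> 1/(s+a)
With a = 2: L{2*e^(-2t)*u(t)} = 2/(s+2), ROC: Re(s) > -2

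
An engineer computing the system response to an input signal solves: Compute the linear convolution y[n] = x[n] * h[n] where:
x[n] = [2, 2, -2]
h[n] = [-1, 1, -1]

y[n] = sum_k x[k]*h[n-k]. Output length = len(x) + len(h) - 1 = 3 + 3 - 1 = 5.
y[0] = 2*-1 = -2
y[1] = 2*-1 + 2*1 = 0
y[2] = -2*-1 + 2*1 + 2*-1 = 2
y[3] = -2*1 + 2*-1 = -4
y[4] = -2*-1 = 2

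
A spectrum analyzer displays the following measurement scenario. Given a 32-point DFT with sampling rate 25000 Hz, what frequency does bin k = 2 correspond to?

The frequency of DFT bin k is: f_k = k * f_s / N
f_2 = 2 * 25000 / 32 = 3125/2 Hz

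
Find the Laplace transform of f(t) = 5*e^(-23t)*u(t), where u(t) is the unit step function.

Standard Laplace transform pair:
e^(-at)*u(t) <-> 1/(s+a)
With a = 23: L{5*e^(-23t)*u(t)} = 5/(s+23), ROC: Re(s) > -23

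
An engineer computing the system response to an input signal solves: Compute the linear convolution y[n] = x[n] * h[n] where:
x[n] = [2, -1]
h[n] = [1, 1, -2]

y[n] = sum_k x[k]*h[n-k]. Output length = len(x) + len(h) - 1 = 2 + 3 - 1 = 4.
y[0] = 2*1 = 2
y[1] = -1*1 + 2*1 = 1
y[2] = -1*1 + 2*-2 = -5
y[3] = -1*-2 = 2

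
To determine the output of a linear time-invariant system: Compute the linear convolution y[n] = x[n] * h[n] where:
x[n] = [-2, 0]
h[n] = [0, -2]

y[n] = sum_k x[k]*h[n-k]. Output length = len(x) + len(h) - 1 = 2 + 2 - 1 = 3.
y[0] = -2*0 = 0
y[1] = 0*0 + -2*-2 = 4
y[2] = 0*-2 = 0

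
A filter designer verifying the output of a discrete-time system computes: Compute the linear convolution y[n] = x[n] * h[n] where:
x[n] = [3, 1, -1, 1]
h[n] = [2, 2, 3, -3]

y[n] = sum_k x[k]*h[n-k]. Output length = len(x) + len(h) - 1 = 4 + 4 - 1 = 7.
y[0] = 3*2 = 6
y[1] = 1*2 + 3*2 = 8
y[2] = -1*2 + 1*2 + 3*3 = 9
y[3] = 1*2 + -1*2 + 1*3 + 3*-3 = -6
y[4] = 1*2 + -1*3 + 1*-3 = -4
y[5] = 1*3 + -1*-3 = 6
y[6] = 1*-3 = -3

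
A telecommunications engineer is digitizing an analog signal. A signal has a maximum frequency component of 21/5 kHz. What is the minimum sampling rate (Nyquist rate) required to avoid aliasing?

By the Nyquist-Shannon sampling theorem,
the minimum sampling rate (Nyquist rate) must be at least 2 * f_max.
Nyquist rate = 2 * 21/5 kHz = 42/5 kHz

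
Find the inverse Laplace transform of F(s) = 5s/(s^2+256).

Standard pair: s/(s^2+w^2) <-> cos(wt)*u(t)
With k=5, w=16: f(t) = 5*cos(16t)*u(t)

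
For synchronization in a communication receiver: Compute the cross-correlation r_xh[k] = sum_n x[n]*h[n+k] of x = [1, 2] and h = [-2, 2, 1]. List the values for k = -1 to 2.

Both sequences indexed from 0 and zero outside their support.
Lags with overlap: k = -1 to 2.
  r_xh[-1] = x[1]*h[0] = -4
  r_xh[0] = x[0]*h[0] + x[1]*h[1] = 2
  r_xh[1] = x[0]*h[1] + x[1]*h[2] = 4
  r_xh[2] = x[0]*h[2] = 1
r_xh = [-4, 2, 4, 1] (for k = -1, ..., 2)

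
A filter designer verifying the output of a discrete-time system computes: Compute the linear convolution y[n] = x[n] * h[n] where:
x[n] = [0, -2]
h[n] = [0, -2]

y[n] = sum_k x[k]*h[n-k]. Output length = len(x) + len(h) - 1 = 2 + 2 - 1 = 3.
y[0] = 0*0 = 0
y[1] = -2*0 + 0*-2 = 0
y[2] = -2*-2 = 4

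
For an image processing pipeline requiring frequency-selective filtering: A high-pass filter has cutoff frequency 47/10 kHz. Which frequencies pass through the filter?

A high-pass filter passes all frequencies above the cutoff frequency 47/10 kHz and attenuates lower frequencies.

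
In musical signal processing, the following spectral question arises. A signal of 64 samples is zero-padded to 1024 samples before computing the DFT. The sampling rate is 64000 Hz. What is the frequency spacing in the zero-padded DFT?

Original DFT: N = 64, resolution = f_s/N = 64000/64 = 1000 Hz
Zero-padded DFT: N = 1024, resolution = f_s/N = 64000/1024 = 125/2 Hz
Zero-padding interpolates the spectrum (finer frequency grid)
but does NOT improve the true spectral resolution (ability to resolve close frequencies).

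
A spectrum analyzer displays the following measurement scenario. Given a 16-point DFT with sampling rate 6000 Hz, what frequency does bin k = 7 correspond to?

The frequency of DFT bin k is: f_k = k * f_s / N
f_7 = 7 * 6000 / 16 = 2625 Hz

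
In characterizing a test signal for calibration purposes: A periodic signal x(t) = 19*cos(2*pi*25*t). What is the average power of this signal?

Average power of A*cos(wt) is A^2/2.
P = 19^2 / 2 = 361/2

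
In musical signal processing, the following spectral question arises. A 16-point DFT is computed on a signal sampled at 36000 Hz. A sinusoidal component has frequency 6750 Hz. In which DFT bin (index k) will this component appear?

DFT frequency resolution = f_s/N = 36000/16 = 2250 Hz
Bin index k = f_signal / resolution = 6750 / 2250 = 3
The signal frequency 6750 Hz falls in DFT bin k = 3.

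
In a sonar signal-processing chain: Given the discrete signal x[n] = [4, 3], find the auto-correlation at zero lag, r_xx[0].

The auto-correlation at zero lag r_xx[0] equals the signal energy.
r_xx[0] = sum of x[n]^2 = 4^2 + 3^2
= 16 + 9 = 25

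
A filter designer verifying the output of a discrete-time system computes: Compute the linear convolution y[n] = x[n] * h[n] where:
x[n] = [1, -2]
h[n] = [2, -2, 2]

y[n] = sum_k x[k]*h[n-k]. Output length = len(x) + len(h) - 1 = 2 + 3 - 1 = 4.
y[0] = 1*2 = 2
y[1] = -2*2 + 1*-2 = -6
y[2] = -2*-2 + 1*2 = 6
y[3] = -2*2 = -4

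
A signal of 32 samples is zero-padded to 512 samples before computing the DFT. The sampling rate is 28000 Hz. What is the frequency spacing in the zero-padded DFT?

Original DFT: N = 32, resolution = f_s/N = 28000/32 = 875 Hz
Zero-padded DFT: N = 512, resolution = f_s/N = 28000/512 = 875/16 Hz
Zero-padding interpolates the spectrum (finer frequency grid)
but does NOT improve the true spectral resolution (ability to resolve close frequencies).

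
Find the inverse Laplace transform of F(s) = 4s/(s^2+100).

Standard pair: s/(s^2+w^2) <-> cos(wt)*u(t)
With k=4, w=10: f(t) = 4*cos(10t)*u(t)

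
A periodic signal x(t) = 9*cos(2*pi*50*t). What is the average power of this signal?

Average power of A*cos(wt) is A^2/2.
P = 9^2 / 2 = 81/2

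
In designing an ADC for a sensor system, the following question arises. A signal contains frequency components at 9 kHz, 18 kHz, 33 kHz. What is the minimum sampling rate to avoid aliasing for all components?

The highest frequency component is f_max = 33 kHz.
Nyquist rate = 2 * f_max = 2 * 33 kHz = 66 kHz.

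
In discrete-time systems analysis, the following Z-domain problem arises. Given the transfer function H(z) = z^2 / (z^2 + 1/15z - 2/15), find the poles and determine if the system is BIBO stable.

Poles are roots of the denominator: z^2 + 1/15z - 2/15 = 0.
Quadratic formula: z = [-(1/15) +/- sqrt((1/15)^2 - 4*(-2/15))] / 2
Discriminant = 1/225 + 8/15 = 121/225; sqrt = 11/15.
z = (-1/15 +/- 11/15) / 2 => z = 1/3 or z = -2/5.
|p1| = 1/3, |p2| = 2/5.
For BIBO stability, all poles must lie inside the unit circle (|p| < 1).
System is STABLE since both |p| < 1.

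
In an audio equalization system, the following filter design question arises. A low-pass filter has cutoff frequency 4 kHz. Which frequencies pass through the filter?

A low-pass filter passes all frequencies below the cutoff frequency 4 kHz and attenuates higher frequencies.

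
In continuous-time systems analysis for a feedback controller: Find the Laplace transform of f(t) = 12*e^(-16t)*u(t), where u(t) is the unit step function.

Standard Laplace transform pair:
e^(-at)*u(t) <-> 1/(s+a)
With a = 16: L{12*e^(-16t)*u(t)} = 12/(s+16), ROC: Re(s) > -16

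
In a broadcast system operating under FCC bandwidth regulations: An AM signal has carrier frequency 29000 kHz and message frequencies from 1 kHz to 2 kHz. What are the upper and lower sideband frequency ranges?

Upper sideband (USB) = fc + [fm_low, fm_high] = 29000 + [1, 2] = [29001, 29002] kHz
Lower sideband (LSB) = fc - [fm_high, fm_low] = 29000 - [2, 1] = [28998, 28999] kHz
Total occupied spectrum: 28998 kHz to 29002 kHz (plus carrier at 29000 kHz)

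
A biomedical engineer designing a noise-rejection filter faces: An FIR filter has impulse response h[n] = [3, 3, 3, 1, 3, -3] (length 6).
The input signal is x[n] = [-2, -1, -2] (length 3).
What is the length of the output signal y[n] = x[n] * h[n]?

For linear convolution, the output length is:
len(y) = len(x) + len(h) - 1 = 3 + 6 - 1 = 8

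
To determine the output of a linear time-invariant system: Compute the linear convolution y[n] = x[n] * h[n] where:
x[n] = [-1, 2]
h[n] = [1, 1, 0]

y[n] = sum_k x[k]*h[n-k]. Output length = len(x) + len(h) - 1 = 2 + 3 - 1 = 4.
y[0] = -1*1 = -1
y[1] = 2*1 + -1*1 = 1
y[2] = 2*1 + -1*0 = 2
y[3] = 2*0 = 0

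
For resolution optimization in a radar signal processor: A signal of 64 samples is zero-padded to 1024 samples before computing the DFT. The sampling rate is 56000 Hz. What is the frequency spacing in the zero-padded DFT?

Original DFT: N = 64, resolution = f_s/N = 56000/64 = 875 Hz
Zero-padded DFT: N = 1024, resolution = f_s/N = 56000/1024 = 875/16 Hz
Zero-padding interpolates the spectrum (finer frequency grid)
but does NOT improve the true spectral resolution (ability to resolve close frequencies).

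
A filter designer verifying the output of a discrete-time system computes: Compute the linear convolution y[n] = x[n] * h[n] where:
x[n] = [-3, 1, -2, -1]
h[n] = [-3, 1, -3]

y[n] = sum_k x[k]*h[n-k]. Output length = len(x) + len(h) - 1 = 4 + 3 - 1 = 6.
y[0] = -3*-3 = 9
y[1] = 1*-3 + -3*1 = -6
y[2] = -2*-3 + 1*1 + -3*-3 = 16
y[3] = -1*-3 + -2*1 + 1*-3 = -2
y[4] = -1*1 + -2*-3 = 5
y[5] = -1*-3 = 3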